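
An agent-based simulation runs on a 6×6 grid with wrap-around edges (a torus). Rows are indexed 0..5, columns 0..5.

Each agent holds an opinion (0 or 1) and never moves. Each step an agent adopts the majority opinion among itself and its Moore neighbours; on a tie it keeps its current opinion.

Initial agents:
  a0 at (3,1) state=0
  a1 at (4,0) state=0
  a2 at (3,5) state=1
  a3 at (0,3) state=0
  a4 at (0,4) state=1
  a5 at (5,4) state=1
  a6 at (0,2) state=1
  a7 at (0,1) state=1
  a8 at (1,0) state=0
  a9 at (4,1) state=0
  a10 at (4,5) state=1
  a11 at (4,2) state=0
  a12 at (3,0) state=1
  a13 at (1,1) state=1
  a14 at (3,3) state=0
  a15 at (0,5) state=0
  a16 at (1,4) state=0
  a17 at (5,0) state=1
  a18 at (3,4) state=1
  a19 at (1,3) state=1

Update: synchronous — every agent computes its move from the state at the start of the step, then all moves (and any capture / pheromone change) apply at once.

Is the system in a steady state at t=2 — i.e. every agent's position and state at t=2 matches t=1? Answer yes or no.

t=1: a0@(3,1):0 a1@(4,0):1 a2@(3,5):1 a3@(0,3):1 a4@(0,4):1 a5@(5,4):1 a6@(0,2):1 a7@(0,1):1 a8@(1,0):0 a9@(4,1):0 a10@(4,5):1 a11@(4,2):0 a12@(3,0):1 a13@(1,1):1 a14@(3,3):0 a15@(0,5):0 a16@(1,4):0 a17@(5,0):1 a18@(3,4):1 a19@(1,3):1
t=2: a0@(3,1):0 a1@(4,0):1 a2@(3,5):1 a3@(0,3):1 a4@(0,4):1 a5@(5,4):1 a6@(0,2):1 a7@(0,1):1 a8@(1,0):0 a9@(4,1):0 a10@(4,5):1 a11@(4,2):0 a12@(3,0):1 a13@(1,1):1 a14@(3,3):0 a15@(0,5):0 a16@(1,4):1 a17@(5,0):1 a18@(3,4):1 a19@(1,3):1

no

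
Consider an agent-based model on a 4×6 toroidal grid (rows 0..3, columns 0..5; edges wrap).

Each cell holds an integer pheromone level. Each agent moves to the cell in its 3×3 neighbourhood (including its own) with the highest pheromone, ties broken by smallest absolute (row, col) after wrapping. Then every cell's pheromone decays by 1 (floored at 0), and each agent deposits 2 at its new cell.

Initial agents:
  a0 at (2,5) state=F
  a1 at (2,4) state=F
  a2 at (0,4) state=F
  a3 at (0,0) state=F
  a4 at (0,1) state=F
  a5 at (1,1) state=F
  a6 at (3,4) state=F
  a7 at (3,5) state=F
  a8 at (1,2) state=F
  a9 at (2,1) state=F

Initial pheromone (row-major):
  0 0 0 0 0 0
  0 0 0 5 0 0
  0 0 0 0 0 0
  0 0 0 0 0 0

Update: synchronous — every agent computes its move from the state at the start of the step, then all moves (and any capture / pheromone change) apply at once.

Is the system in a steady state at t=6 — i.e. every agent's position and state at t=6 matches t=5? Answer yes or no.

yes

t=1: a0@(1,0) a1@(1,3) a2@(1,3) a3@(0,0) a4@(0,0) a5@(0,0) a6@(0,3) a7@(0,0) a8@(1,3) a9@(1,0) | pheromone: 8 0 0 2 0 0 / 4 0 0 10 0 0 / 0 0 0 0 0 0 / 0 0 0 0 0 0
t=2: a0@(0,0) a1@(1,3) a2@(1,3) a3@(0,0) a4@(0,0) a5@(0,0) a6@(1,3) a7@(0,0) a8@(1,3) a9@(0,0) | pheromone: 19 0 0 1 0 0 / 3 0 0 17 0 0 / 0 0 0 0 0 0 / 0 0 0 0 0 0
t=3: a0@(0,0) a1@(1,3) a2@(1,3) a3@(0,0) a4@(0,0) a5@(0,0) a6@(1,3) a7@(0,0) a8@(1,3) a9@(0,0) | pheromone: 30 0 0 0 0 0 / 2 0 0 24 0 0 / 0 0 0 0 0 0 / 0 0 0 0 0 0
t=4: a0@(0,0) a1@(1,3) a2@(1,3) a3@(0,0) a4@(0,0) a5@(0,0) a6@(1,3) a7@(0,0) a8@(1,3) a9@(0,0) | pheromone: 41 0 0 0 0 0 / 1 0 0 31 0 0 / 0 0 0 0 0 0 / 0 0 0 0 0 0
t=5: a0@(0,0) a1@(1,3) a2@(1,3) a3@(0,0) a4@(0,0) a5@(0,0) a6@(1,3) a7@(0,0) a8@(1,3) a9@(0,0) | pheromone: 52 0 0 0 0 0 / 0 0 0 38 0 0 / 0 0 0 0 0 0 / 0 0 0 0 0 0
t=6: a0@(0,0) a1@(1,3) a2@(1,3) a3@(0,0) a4@(0,0) a5@(0,0) a6@(1,3) a7@(0,0) a8@(1,3) a9@(0,0) | pheromone: 63 0 0 0 0 0 / 0 0 0 45 0 0 / 0 0 0 0 0 0 / 0 0 0 0 0 0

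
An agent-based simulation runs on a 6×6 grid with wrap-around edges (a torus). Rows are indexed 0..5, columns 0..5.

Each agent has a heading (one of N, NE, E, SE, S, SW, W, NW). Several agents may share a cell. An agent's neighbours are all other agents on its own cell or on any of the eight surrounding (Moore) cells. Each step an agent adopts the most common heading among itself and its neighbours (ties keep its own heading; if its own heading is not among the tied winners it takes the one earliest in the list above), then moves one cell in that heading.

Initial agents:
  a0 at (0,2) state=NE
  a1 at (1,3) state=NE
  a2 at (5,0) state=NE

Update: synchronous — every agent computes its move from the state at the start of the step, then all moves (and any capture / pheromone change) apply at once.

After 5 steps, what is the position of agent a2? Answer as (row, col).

(0, 5)

t=1: a0@(5,3):NE a1@(0,4):NE a2@(4,1):NE
t=2: a0@(4,4):NE a1@(5,5):NE a2@(3,2):NE
t=3: a0@(3,5):NE a1@(4,0):NE a2@(2,3):NE
t=4: a0@(2,0):NE a1@(3,1):NE a2@(1,4):NE
t=5: a0@(1,1):NE a1@(2,2):NE a2@(0,5):NE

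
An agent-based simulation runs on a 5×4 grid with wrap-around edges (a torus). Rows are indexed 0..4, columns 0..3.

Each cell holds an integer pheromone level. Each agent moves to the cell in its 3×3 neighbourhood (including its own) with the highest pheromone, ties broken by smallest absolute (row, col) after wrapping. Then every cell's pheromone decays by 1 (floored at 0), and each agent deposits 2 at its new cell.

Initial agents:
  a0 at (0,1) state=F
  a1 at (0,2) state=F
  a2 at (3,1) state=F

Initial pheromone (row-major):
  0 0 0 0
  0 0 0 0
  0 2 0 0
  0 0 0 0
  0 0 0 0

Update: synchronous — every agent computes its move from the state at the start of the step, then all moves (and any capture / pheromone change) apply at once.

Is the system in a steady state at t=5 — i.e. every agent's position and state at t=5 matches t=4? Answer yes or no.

yes

t=1: a0@(0,0) a1@(0,1) a2@(2,1) | pheromone: 2 2 0 0 / 0 0 0 0 / 0 3 0 0 / 0 0 0 0 / 0 0 0 0
t=2: a0@(0,0) a1@(0,0) a2@(2,1) | pheromone: 5 1 0 0 / 0 0 0 0 / 0 4 0 0 / 0 0 0 0 / 0 0 0 0
t=3: a0@(0,0) a1@(0,0) a2@(2,1) | pheromone: 8 0 0 0 / 0 0 0 0 / 0 5 0 0 / 0 0 0 0 / 0 0 0 0
t=4: a0@(0,0) a1@(0,0) a2@(2,1) | pheromone: 11 0 0 0 / 0 0 0 0 / 0 6 0 0 / 0 0 0 0 / 0 0 0 0
t=5: a0@(0,0) a1@(0,0) a2@(2,1) | pheromone: 14 0 0 0 / 0 0 0 0 / 0 7 0 0 / 0 0 0 0 / 0 0 0 0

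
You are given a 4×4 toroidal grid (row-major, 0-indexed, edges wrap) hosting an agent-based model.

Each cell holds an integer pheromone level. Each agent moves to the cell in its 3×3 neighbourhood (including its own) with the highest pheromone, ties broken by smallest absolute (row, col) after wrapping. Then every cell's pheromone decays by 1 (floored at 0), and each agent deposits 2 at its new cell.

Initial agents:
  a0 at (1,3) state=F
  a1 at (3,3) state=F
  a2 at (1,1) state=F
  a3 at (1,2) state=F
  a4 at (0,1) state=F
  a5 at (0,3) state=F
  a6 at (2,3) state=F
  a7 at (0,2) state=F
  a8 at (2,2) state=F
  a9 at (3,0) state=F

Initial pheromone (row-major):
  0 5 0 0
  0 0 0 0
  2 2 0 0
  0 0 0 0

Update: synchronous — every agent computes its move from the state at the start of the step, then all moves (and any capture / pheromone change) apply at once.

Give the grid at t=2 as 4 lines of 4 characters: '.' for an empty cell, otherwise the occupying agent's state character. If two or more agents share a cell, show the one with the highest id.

t=1: a0@(2,0) a1@(2,0) a2@(0,1) a3@(0,1) a4@(0,1) a5@(0,0) a6@(2,0) a7@(0,1) a8@(2,1) a9@(0,1) | pheromone: 2 14 0 0 / 0 0 0 0 / 7 3 0 0 / 0 0 0 0
t=2: a0@(2,0) a1@(2,0) a2@(0,1) a3@(0,1) a4@(0,1) a5@(0,1) a6@(2,0) a7@(0,1) a8@(2,0) a9@(0,1) | pheromone: 1 25 0 0 / 0 0 0 0 / 14 2 0 0 / 0 0 0 0

.F..
....
F...
....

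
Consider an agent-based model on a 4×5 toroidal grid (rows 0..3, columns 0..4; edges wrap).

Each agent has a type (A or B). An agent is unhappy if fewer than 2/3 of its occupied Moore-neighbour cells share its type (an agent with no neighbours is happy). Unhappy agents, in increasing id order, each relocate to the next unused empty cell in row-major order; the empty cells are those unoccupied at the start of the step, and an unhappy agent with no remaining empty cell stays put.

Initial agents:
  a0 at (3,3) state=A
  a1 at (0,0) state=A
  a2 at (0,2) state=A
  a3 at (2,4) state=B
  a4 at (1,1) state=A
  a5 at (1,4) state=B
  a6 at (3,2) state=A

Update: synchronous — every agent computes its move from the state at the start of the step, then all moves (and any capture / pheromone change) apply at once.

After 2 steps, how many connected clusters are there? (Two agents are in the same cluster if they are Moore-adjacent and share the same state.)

t=1: a0@(3,3):A a1@(0,1):A a2@(0,2):A a3@(0,3):B a4@(1,1):A a5@(0,4):B a6@(3,2):A
t=2: a0@(0,0):A a1@(0,1):A a2@(0,2):A a3@(1,0):B a4@(1,1):A a5@(1,2):B a6@(3,2):A

3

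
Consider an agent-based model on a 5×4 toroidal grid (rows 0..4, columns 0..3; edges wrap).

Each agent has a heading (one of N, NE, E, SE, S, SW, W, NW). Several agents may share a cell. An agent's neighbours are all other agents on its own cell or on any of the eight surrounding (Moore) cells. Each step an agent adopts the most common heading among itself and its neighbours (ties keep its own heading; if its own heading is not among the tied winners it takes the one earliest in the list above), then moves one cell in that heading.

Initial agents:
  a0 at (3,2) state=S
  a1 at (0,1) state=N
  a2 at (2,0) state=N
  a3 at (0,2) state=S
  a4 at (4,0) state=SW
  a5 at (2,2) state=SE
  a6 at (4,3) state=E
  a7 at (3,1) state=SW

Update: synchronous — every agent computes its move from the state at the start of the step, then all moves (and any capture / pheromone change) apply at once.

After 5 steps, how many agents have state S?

8

t=1: a0@(4,2):S a1@(4,1):N a2@(1,0):N a3@(1,2):S a4@(0,3):SW a5@(3,3):SE a6@(0,3):S a7@(4,0):SW
t=2: a0@(0,2):S a1@(3,1):N a2@(0,0):N a3@(2,2):S a4@(1,3):S a5@(4,0):SE a6@(1,3):S a7@(0,3):SW
t=3: a0@(1,2):S a1@(2,1):N a2@(1,0):S a3@(3,2):S a4@(2,3):S a5@(3,0):N a6@(2,3):S a7@(1,3):S
t=4: a0@(2,2):S a1@(3,1):S a2@(2,0):S a3@(4,2):S a4@(3,3):S a5@(2,0):N a6@(3,3):S a7@(2,3):S
t=5: a0@(3,2):S a1@(4,1):S a2@(3,0):S a3@(0,2):S a4@(4,3):S a5@(3,0):S a6@(4,3):S a7@(3,3):S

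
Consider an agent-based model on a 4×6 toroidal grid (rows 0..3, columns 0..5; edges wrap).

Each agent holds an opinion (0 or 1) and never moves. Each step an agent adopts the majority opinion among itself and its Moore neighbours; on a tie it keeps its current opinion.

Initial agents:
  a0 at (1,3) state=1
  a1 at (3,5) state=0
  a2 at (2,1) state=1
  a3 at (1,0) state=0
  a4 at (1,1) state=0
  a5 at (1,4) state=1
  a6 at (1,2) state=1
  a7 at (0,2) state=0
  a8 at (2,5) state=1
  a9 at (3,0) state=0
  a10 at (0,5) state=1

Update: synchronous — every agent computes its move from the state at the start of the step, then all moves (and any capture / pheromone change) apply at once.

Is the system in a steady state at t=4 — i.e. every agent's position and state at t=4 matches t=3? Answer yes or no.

t=1: a0@(1,3):1 a1@(3,5):0 a2@(2,1):0 a3@(1,0):1 a4@(1,1):0 a5@(1,4):1 a6@(1,2):1 a7@(0,2):0 a8@(2,5):0 a9@(3,0):1 a10@(0,5):0
t=2: a0@(1,3):1 a1@(3,5):0 a2@(2,1):1 a3@(1,0):0 a4@(1,1):0 a5@(1,4):1 a6@(1,2):0 a7@(0,2):0 a8@(2,5):1 a9@(3,0):0 a10@(0,5):1
t=3: a0@(1,3):1 a1@(3,5):0 a2@(2,1):0 a3@(1,0):1 a4@(1,1):0 a5@(1,4):1 a6@(1,2):0 a7@(0,2):0 a8@(2,5):0 a9@(3,0):1 a10@(0,5):0
t=4: a0@(1,3):1 a1@(3,5):0 a2@(2,1):0 a3@(1,0):0 a4@(1,1):0 a5@(1,4):1 a6@(1,2):0 a7@(0,2):0 a8@(2,5):1 a9@(3,0):0 a10@(0,5):1

no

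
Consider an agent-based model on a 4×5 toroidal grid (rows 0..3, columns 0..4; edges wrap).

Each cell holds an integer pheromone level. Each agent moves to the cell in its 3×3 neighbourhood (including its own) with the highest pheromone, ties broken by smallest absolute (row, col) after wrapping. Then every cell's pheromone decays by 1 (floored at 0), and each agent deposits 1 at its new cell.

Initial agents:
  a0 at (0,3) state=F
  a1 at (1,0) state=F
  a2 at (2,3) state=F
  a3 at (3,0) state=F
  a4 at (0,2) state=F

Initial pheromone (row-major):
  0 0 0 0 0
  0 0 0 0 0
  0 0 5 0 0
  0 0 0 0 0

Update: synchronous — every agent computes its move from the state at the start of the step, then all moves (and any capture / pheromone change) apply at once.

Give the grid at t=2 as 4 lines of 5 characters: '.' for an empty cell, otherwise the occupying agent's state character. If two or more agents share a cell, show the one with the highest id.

FF...
.....
..F..
.....

t=1: a0@(0,2) a1@(0,0) a2@(2,2) a3@(0,0) a4@(0,1) | pheromone: 2 1 1 0 0 / 0 0 0 0 0 / 0 0 5 0 0 / 0 0 0 0 0
t=2: a0@(0,1) a1@(0,0) a2@(2,2) a3@(0,0) a4@(0,0) | pheromone: 4 1 0 0 0 / 0 0 0 0 0 / 0 0 5 0 0 / 0 0 0 0 0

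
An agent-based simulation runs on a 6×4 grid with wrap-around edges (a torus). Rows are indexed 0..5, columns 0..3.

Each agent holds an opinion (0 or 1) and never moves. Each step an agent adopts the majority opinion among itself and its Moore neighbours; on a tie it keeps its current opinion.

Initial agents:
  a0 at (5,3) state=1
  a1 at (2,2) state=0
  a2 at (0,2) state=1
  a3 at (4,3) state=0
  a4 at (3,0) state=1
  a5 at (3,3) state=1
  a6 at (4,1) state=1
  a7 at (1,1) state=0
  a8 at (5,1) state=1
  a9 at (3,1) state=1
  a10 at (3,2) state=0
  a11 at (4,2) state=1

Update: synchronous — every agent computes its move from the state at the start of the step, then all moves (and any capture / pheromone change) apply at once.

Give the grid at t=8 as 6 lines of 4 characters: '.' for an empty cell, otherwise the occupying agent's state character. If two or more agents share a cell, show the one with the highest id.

..1.
.1..
..1.
1111
.111
.1.1

t=1: a0@(5,3):1 a1@(2,2):0 a2@(0,2):1 a3@(4,3):1 a4@(3,0):1 a5@(3,3):1 a6@(4,1):1 a7@(1,1):0 a8@(5,1):1 a9@(3,1):1 a10@(3,2):1 a11@(4,2):1
t=2: a0@(5,3):1 a1@(2,2):1 a2@(0,2):1 a3@(4,3):1 a4@(3,0):1 a5@(3,3):1 a6@(4,1):1 a7@(1,1):0 a8@(5,1):1 a9@(3,1):1 a10@(3,2):1 a11@(4,2):1
t=3: a0@(5,3):1 a1@(2,2):1 a2@(0,2):1 a3@(4,3):1 a4@(3,0):1 a5@(3,3):1 a6@(4,1):1 a7@(1,1):1 a8@(5,1):1 a9@(3,1):1 a10@(3,2):1 a11@(4,2):1
t=4: (unchanged — steady state)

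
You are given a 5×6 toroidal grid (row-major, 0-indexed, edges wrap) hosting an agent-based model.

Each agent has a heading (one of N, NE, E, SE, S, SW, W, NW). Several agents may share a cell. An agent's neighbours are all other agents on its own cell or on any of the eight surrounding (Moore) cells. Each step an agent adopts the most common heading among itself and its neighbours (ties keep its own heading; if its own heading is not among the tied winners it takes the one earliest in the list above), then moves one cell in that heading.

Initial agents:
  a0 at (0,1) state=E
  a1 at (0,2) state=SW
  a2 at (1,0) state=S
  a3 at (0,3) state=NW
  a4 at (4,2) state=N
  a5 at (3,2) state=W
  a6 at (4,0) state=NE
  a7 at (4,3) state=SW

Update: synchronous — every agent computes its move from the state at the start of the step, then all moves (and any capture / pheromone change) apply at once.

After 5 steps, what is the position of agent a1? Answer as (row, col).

t=1: a0@(0,2):E a1@(1,1):SW a2@(2,0):S a3@(1,2):SW a4@(0,1):SW a5@(3,1):W a6@(3,1):NE a7@(0,2):SW
t=2: a0@(1,1):SW a1@(2,0):SW a2@(3,0):S a3@(2,1):SW a4@(1,0):SW a5@(3,0):W a6@(2,2):NE a7@(1,1):SW
t=3: a0@(2,0):SW a1@(3,5):SW a2@(4,5):SW a3@(3,0):SW a4@(2,5):SW a5@(4,5):SW a6@(3,1):SW a7@(2,0):SW
t=4: a0@(3,5):SW a1@(4,4):SW a2@(0,4):SW a3@(4,5):SW a4@(3,4):SW a5@(0,4):SW a6@(4,0):SW a7@(3,5):SW
t=5: a0@(4,4):SW a1@(0,3):SW a2@(1,3):SW a3@(0,4):SW a4@(4,3):SW a5@(1,3):SW a6@(0,5):SW a7@(4,4):SW

(0, 3)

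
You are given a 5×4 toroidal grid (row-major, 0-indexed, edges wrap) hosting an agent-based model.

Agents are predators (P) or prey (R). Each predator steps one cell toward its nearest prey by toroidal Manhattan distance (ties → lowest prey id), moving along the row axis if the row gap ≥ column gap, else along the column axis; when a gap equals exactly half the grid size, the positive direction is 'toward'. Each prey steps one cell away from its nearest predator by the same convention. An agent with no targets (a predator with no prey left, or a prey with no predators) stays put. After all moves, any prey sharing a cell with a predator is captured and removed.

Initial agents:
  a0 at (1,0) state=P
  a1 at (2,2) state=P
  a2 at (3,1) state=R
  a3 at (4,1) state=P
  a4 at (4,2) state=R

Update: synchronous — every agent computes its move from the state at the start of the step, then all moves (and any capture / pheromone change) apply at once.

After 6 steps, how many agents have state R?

t=1: a0@(2,0):P a1@(3,2):P a2@(2,1):R a3@(3,1):P a4@(4,3):R
t=2: a0@(2,1):P a1@(2,2):P a3@(2,1):P a4@(0,3):R
t=3: a0@(1,1):P a1@(1,2):P a3@(1,1):P a4@(4,3):R
t=4: a0@(0,1):P a1@(0,2):P a3@(0,1):P a4@(3,3):R
t=5: a0@(4,1):P a1@(4,2):P a3@(4,1):P a4@(2,3):R
t=6: a0@(3,1):P a1@(3,2):P a3@(3,1):P a4@(1,3):R

1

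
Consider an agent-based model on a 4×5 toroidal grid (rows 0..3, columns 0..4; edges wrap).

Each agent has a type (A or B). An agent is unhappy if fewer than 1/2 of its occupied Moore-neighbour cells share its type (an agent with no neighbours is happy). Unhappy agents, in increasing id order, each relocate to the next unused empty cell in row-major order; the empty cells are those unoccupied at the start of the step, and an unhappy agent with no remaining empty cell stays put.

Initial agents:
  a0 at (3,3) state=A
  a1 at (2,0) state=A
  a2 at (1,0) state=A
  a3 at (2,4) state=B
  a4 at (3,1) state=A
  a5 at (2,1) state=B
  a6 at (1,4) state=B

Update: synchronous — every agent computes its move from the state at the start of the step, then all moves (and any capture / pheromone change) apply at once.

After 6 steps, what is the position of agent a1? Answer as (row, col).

t=1: a0@(0,0):A a1@(0,1):A a2@(0,2):A a3@(0,3):B a4@(3,1):A a5@(0,4):B a6@(1,1):B
t=2: a0@(0,0):A a1@(0,1):A a2@(0,2):A a3@(0,3):B a4@(3,1):A a5@(0,4):B a6@(1,0):B
t=3: a0@(0,0):A a1@(0,1):A a2@(0,2):A a3@(0,3):B a4@(3,1):A a5@(0,4):B a6@(1,1):B
t=4: a0@(0,0):A a1@(0,1):A a2@(0,2):A a3@(0,3):B a4@(3,1):A a5@(0,4):B a6@(1,0):B
t=5: a0@(0,0):A a1@(0,1):A a2@(0,2):A a3@(0,3):B a4@(3,1):A a5@(0,4):B a6@(1,1):B
t=6: a0@(0,0):A a1@(0,1):A a2@(0,2):A a3@(0,3):B a4@(3,1):A a5@(0,4):B a6@(1,0):B

(0, 1)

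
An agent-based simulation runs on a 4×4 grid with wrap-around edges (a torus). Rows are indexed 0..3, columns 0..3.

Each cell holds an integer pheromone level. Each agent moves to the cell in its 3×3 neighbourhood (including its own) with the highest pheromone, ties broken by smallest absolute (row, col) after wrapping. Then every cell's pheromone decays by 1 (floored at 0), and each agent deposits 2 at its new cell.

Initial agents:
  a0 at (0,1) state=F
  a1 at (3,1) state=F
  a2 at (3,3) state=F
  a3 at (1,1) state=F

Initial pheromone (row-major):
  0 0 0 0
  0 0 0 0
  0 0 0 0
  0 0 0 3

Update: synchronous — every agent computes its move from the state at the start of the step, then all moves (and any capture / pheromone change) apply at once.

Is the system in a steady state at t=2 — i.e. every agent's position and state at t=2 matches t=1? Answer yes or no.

no

t=1: a0@(0,0) a1@(0,0) a2@(3,3) a3@(0,0) | pheromone: 6 0 0 0 / 0 0 0 0 / 0 0 0 0 / 0 0 0 4
t=2: a0@(0,0) a1@(0,0) a2@(0,0) a3@(0,0) | pheromone: 13 0 0 0 / 0 0 0 0 / 0 0 0 0 / 0 0 0 3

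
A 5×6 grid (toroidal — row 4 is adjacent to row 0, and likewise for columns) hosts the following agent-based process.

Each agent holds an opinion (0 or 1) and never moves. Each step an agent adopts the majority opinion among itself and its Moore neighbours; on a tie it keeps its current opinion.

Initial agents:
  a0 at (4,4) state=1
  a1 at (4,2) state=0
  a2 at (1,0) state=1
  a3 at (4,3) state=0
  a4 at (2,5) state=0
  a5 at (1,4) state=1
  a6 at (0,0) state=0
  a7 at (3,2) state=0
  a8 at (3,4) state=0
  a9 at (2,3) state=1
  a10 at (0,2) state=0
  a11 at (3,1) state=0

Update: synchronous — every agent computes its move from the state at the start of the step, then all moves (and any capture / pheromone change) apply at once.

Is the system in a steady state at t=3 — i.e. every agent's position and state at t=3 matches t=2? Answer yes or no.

t=1: a0@(4,4):0 a1@(4,2):0 a2@(1,0):0 a3@(4,3):0 a4@(2,5):0 a5@(1,4):1 a6@(0,0):0 a7@(3,2):0 a8@(3,4):0 a9@(2,3):1 a10@(0,2):0 a11@(3,1):0
t=2: (unchanged — steady state)

yes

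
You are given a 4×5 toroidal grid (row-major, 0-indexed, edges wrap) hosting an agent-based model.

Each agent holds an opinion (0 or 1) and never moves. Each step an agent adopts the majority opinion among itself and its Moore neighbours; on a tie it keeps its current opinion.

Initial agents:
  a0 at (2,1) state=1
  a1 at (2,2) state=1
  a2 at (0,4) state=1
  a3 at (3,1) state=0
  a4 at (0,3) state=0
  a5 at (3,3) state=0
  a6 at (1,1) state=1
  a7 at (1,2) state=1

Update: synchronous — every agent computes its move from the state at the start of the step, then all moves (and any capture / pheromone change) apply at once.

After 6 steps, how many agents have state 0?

t=1: a0@(2,1):1 a1@(2,2):1 a2@(0,4):0 a3@(3,1):1 a4@(0,3):0 a5@(3,3):0 a6@(1,1):1 a7@(1,2):1
t=2: (unchanged — steady state)

3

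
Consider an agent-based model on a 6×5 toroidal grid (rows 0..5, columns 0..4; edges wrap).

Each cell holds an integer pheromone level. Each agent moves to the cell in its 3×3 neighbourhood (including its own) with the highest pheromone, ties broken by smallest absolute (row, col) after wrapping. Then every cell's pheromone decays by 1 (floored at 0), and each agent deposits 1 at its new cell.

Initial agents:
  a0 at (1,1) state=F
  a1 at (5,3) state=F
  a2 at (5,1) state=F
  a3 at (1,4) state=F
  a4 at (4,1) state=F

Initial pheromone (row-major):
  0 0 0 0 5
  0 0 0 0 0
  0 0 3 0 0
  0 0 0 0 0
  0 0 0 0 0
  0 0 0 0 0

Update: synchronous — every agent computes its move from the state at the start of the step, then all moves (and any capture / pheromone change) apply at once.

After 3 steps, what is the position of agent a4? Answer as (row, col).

(3, 0)

t=1: a0@(2,2) a1@(0,4) a2@(0,0) a3@(0,4) a4@(3,0) | pheromone: 1 0 0 0 6 / 0 0 0 0 0 / 0 0 3 0 0 / 1 0 0 0 0 / 0 0 0 0 0 / 0 0 0 0 0
t=2: a0@(2,2) a1@(0,4) a2@(0,4) a3@(0,4) a4@(3,0) | pheromone: 0 0 0 0 8 / 0 0 0 0 0 / 0 0 3 0 0 / 1 0 0 0 0 / 0 0 0 0 0 / 0 0 0 0 0
t=3: a0@(2,2) a1@(0,4) a2@(0,4) a3@(0,4) a4@(3,0) | pheromone: 0 0 0 0 10 / 0 0 0 0 0 / 0 0 3 0 0 / 1 0 0 0 0 / 0 0 0 0 0 / 0 0 0 0 0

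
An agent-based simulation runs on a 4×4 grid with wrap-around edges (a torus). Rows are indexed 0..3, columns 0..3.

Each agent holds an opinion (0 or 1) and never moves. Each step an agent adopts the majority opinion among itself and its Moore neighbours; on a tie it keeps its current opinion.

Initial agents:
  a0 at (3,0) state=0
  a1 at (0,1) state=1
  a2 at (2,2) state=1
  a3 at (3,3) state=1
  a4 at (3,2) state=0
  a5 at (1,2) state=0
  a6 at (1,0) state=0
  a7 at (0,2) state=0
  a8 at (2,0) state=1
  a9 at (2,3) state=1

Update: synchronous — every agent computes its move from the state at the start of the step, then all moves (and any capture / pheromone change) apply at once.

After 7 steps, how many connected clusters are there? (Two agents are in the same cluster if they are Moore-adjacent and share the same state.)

1

t=1: a0@(3,0):1 a1@(0,1):0 a2@(2,2):1 a3@(3,3):1 a4@(3,2):1 a5@(1,2):1 a6@(1,0):1 a7@(0,2):0 a8@(2,0):1 a9@(2,3):1
t=2: a0@(3,0):1 a1@(0,1):1 a2@(2,2):1 a3@(3,3):1 a4@(3,2):1 a5@(1,2):1 a6@(1,0):1 a7@(0,2):1 a8@(2,0):1 a9@(2,3):1
t=3: (unchanged — steady state)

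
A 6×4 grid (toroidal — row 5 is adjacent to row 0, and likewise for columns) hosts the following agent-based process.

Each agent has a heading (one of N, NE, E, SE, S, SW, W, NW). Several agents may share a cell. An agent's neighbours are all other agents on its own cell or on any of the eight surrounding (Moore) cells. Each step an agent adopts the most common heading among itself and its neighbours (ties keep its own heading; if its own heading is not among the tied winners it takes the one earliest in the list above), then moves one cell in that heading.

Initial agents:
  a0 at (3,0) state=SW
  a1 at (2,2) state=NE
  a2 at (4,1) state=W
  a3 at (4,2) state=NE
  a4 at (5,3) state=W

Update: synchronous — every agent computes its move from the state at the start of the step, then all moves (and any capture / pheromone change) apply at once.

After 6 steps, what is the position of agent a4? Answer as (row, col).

t=1: a0@(4,3):SW a1@(1,3):NE a2@(4,0):W a3@(4,1):W a4@(5,2):W
t=2: a0@(4,2):W a1@(0,0):NE a2@(4,3):W a3@(4,0):W a4@(5,1):W
t=3: a0@(4,1):W a1@(5,1):NE a2@(4,2):W a3@(4,3):W a4@(5,0):W
t=4: a0@(4,0):W a1@(5,0):W a2@(4,1):W a3@(4,2):W a4@(5,3):W
t=5: a0@(4,3):W a1@(5,3):W a2@(4,0):W a3@(4,1):W a4@(5,2):W
t=6: a0@(4,2):W a1@(5,2):W a2@(4,3):W a3@(4,0):W a4@(5,1):W

(5, 1)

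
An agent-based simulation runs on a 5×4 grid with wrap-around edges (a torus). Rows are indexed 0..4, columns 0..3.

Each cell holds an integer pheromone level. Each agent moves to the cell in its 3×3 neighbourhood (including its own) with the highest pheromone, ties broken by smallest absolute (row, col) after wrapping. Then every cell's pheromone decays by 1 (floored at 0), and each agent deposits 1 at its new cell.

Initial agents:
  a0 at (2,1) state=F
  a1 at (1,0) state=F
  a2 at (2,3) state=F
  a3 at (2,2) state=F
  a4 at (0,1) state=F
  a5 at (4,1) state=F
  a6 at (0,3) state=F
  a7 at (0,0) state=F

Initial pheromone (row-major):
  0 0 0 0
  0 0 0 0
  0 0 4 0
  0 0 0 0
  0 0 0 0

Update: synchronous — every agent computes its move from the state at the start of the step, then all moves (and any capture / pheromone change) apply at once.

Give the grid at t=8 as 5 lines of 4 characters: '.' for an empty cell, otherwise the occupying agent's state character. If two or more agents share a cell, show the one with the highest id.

F...
....
..F.
....
....

t=1: a0@(2,2) a1@(0,0) a2@(2,2) a3@(2,2) a4@(0,0) a5@(0,0) a6@(0,0) a7@(0,0) | pheromone: 5 0 0 0 / 0 0 0 0 / 0 0 6 0 / 0 0 0 0 / 0 0 0 0
t=2: a0@(2,2) a1@(0,0) a2@(2,2) a3@(2,2) a4@(0,0) a5@(0,0) a6@(0,0) a7@(0,0) | pheromone: 9 0 0 0 / 0 0 0 0 / 0 0 8 0 / 0 0 0 0 / 0 0 0 0
t=3: a0@(2,2) a1@(0,0) a2@(2,2) a3@(2,2) a4@(0,0) a5@(0,0) a6@(0,0) a7@(0,0) | pheromone: 13 0 0 0 / 0 0 0 0 / 0 0 10 0 / 0 0 0 0 / 0 0 0 0
t=4: a0@(2,2) a1@(0,0) a2@(2,2) a3@(2,2) a4@(0,0) a5@(0,0) a6@(0,0) a7@(0,0) | pheromone: 17 0 0 0 / 0 0 0 0 / 0 0 12 0 / 0 0 0 0 / 0 0 0 0
t=5: a0@(2,2) a1@(0,0) a2@(2,2) a3@(2,2) a4@(0,0) a5@(0,0) a6@(0,0) a7@(0,0) | pheromone: 21 0 0 0 / 0 0 0 0 / 0 0 14 0 / 0 0 0 0 / 0 0 0 0
t=6: a0@(2,2) a1@(0,0) a2@(2,2) a3@(2,2) a4@(0,0) a5@(0,0) a6@(0,0) a7@(0,0) | pheromone: 25 0 0 0 / 0 0 0 0 / 0 0 16 0 / 0 0 0 0 / 0 0 0 0
t=7: a0@(2,2) a1@(0,0) a2@(2,2) a3@(2,2) a4@(0,0) a5@(0,0) a6@(0,0) a7@(0,0) | pheromone: 29 0 0 0 / 0 0 0 0 / 0 0 18 0 / 0 0 0 0 / 0 0 0 0
t=8: a0@(2,2) a1@(0,0) a2@(2,2) a3@(2,2) a4@(0,0) a5@(0,0) a6@(0,0) a7@(0,0) | pheromone: 33 0 0 0 / 0 0 0 0 / 0 0 20 0 / 0 0 0 0 / 0 0 0 0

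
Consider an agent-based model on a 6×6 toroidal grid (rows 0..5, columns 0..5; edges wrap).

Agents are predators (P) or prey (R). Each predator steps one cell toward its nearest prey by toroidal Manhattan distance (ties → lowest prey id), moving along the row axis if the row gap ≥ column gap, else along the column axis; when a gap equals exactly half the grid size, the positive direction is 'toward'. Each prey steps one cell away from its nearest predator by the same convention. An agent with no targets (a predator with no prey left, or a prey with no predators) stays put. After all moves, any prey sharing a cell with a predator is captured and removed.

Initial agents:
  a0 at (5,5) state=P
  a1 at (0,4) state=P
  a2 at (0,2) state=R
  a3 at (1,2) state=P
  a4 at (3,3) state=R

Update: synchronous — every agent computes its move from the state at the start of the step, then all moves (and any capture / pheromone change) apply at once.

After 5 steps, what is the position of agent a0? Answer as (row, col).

(2, 1)

t=1: a0@(5,0):P a1@(0,3):P a2@(5,2):R a3@(0,2):P a4@(4,3):R
t=2: a0@(5,1):P a1@(5,3):P a2@(4,2):R a3@(5,2):P a4@(3,3):R
t=3: a0@(4,1):P a1@(4,3):P a2@(3,2):R a3@(4,2):P a4@(2,3):R
t=4: a0@(3,1):P a1@(3,3):P a2@(2,2):R a3@(3,2):P a4@(1,3):R
t=5: a0@(2,1):P a1@(2,3):P a2@(1,2):R a3@(2,2):P a4@(0,3):R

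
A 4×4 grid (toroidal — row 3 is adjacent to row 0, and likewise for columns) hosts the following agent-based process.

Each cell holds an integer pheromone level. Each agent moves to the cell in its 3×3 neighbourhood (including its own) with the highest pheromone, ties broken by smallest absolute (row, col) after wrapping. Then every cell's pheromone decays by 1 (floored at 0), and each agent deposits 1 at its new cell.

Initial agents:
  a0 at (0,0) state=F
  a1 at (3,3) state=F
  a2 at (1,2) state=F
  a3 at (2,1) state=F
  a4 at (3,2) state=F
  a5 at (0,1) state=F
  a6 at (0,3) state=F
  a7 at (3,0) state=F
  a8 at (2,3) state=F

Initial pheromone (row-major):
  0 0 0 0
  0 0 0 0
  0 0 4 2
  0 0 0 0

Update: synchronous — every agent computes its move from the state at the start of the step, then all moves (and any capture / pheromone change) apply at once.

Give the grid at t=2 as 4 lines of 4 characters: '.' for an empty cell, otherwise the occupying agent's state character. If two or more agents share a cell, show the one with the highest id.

F...
....
..F.
....

t=1: a0@(0,0) a1@(2,2) a2@(2,2) a3@(2,2) a4@(2,2) a5@(0,0) a6@(0,0) a7@(2,3) a8@(2,2) | pheromone: 3 0 0 0 / 0 0 0 0 / 0 0 8 2 / 0 0 0 0
t=2: a0@(0,0) a1@(2,2) a2@(2,2) a3@(2,2) a4@(2,2) a5@(0,0) a6@(0,0) a7@(2,2) a8@(2,2) | pheromone: 5 0 0 0 / 0 0 0 0 / 0 0 13 1 / 0 0 0 0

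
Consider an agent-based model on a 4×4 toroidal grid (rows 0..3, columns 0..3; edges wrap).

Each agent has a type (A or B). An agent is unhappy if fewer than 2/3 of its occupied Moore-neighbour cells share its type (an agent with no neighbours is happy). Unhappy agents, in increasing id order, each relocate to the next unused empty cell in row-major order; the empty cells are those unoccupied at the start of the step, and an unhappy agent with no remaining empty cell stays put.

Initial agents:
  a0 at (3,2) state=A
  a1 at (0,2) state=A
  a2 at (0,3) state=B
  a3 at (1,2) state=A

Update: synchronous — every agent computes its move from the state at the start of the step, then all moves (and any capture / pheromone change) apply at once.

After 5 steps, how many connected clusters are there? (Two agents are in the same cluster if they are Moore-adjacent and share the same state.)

t=1: a0@(0,0):A a1@(0,2):A a2@(0,1):B a3@(1,0):A
t=2: a0@(0,3):A a1@(1,1):A a2@(1,2):B a3@(1,3):A
t=3: a0@(0,0):A a1@(0,1):A a2@(0,2):B a3@(1,0):A
t=4: a0@(0,0):A a1@(0,1):A a2@(0,3):B a3@(1,0):A
t=5: a0@(0,0):A a1@(0,1):A a2@(0,2):B a3@(1,0):A

2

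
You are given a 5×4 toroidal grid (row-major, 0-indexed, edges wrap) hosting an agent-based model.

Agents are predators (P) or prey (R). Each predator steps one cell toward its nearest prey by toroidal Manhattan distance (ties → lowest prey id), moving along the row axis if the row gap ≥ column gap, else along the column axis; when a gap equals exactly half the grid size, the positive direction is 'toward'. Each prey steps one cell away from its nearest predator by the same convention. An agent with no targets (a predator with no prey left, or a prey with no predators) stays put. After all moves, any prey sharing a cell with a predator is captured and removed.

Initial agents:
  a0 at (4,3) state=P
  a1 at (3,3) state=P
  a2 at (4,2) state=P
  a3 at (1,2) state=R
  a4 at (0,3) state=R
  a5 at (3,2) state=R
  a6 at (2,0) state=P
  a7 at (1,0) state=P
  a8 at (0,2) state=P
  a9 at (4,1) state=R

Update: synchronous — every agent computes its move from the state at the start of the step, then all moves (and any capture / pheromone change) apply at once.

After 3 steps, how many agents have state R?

t=1: a0@(0,3):P a1@(3,2):P a2@(3,2):P a3@(2,2):R a4@(1,3):R a5@(3,1):R a6@(2,1):P a7@(1,1):P a8@(1,2):P a9@(4,0):R
t=2: a0@(1,3):P a1@(2,2):P a2@(2,2):P a3@(1,2):R a4@(2,3):R a5@(3,0):R a6@(2,2):P a7@(2,1):P a8@(2,2):P a9@(3,0):R
t=3: a0@(1,2):P a1@(1,2):P a2@(1,2):P a4@(3,3):R a5@(4,0):R a6@(1,2):P a7@(1,1):P a8@(1,2):P a9@(4,0):R

3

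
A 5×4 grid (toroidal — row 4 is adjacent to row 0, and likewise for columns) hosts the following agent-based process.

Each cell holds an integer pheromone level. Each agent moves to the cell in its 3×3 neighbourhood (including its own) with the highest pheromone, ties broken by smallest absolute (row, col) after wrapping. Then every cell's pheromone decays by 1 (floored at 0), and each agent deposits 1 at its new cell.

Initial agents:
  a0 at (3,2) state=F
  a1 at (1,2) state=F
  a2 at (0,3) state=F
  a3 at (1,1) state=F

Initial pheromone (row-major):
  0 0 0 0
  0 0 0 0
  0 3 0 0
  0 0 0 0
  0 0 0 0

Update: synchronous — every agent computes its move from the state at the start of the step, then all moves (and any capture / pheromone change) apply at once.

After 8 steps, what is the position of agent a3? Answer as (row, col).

(2, 1)

t=1: a0@(2,1) a1@(2,1) a2@(0,0) a3@(2,1) | pheromone: 1 0 0 0 / 0 0 0 0 / 0 5 0 0 / 0 0 0 0 / 0 0 0 0
t=2: a0@(2,1) a1@(2,1) a2@(0,0) a3@(2,1) | pheromone: 1 0 0 0 / 0 0 0 0 / 0 7 0 0 / 0 0 0 0 / 0 0 0 0
t=3: a0@(2,1) a1@(2,1) a2@(0,0) a3@(2,1) | pheromone: 1 0 0 0 / 0 0 0 0 / 0 9 0 0 / 0 0 0 0 / 0 0 0 0
t=4: a0@(2,1) a1@(2,1) a2@(0,0) a3@(2,1) | pheromone: 1 0 0 0 / 0 0 0 0 / 0 11 0 0 / 0 0 0 0 / 0 0 0 0
t=5: a0@(2,1) a1@(2,1) a2@(0,0) a3@(2,1) | pheromone: 1 0 0 0 / 0 0 0 0 / 0 13 0 0 / 0 0 0 0 / 0 0 0 0
t=6: a0@(2,1) a1@(2,1) a2@(0,0) a3@(2,1) | pheromone: 1 0 0 0 / 0 0 0 0 / 0 15 0 0 / 0 0 0 0 / 0 0 0 0
t=7: a0@(2,1) a1@(2,1) a2@(0,0) a3@(2,1) | pheromone: 1 0 0 0 / 0 0 0 0 / 0 17 0 0 / 0 0 0 0 / 0 0 0 0
t=8: a0@(2,1) a1@(2,1) a2@(0,0) a3@(2,1) | pheromone: 1 0 0 0 / 0 0 0 0 / 0 19 0 0 / 0 0 0 0 / 0 0 0 0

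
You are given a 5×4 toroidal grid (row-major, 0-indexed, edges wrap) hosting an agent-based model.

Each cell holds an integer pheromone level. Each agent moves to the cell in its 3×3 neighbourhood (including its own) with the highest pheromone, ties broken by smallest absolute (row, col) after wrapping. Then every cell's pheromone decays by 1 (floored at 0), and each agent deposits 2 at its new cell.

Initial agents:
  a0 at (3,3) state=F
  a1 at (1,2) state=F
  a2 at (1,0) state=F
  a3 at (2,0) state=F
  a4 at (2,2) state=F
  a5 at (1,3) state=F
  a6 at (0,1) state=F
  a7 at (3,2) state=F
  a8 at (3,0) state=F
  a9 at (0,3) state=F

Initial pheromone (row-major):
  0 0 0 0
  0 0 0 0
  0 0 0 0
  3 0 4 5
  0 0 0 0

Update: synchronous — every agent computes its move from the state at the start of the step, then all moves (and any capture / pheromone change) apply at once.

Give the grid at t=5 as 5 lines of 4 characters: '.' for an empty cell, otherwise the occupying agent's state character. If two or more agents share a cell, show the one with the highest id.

t=1: a0@(3,3) a1@(0,1) a2@(0,0) a3@(3,3) a4@(3,3) a5@(0,0) a6@(0,0) a7@(3,3) a8@(3,3) a9@(0,0) | pheromone: 8 2 0 0 / 0 0 0 0 / 0 0 0 0 / 2 0 3 14 / 0 0 0 0
t=2: a0@(3,3) a1@(0,0) a2@(0,0) a3@(3,3) a4@(3,3) a5@(0,0) a6@(0,0) a7@(3,3) a8@(3,3) a9@(0,0) | pheromone: 17 1 0 0 / 0 0 0 0 / 0 0 0 0 / 1 0 2 23 / 0 0 0 0
t=3: a0@(3,3) a1@(0,0) a2@(0,0) a3@(3,3) a4@(3,3) a5@(0,0) a6@(0,0) a7@(3,3) a8@(3,3) a9@(0,0) | pheromone: 26 0 0 0 / 0 0 0 0 / 0 0 0 0 / 0 0 1 32 / 0 0 0 0
t=4: a0@(3,3) a1@(0,0) a2@(0,0) a3@(3,3) a4@(3,3) a5@(0,0) a6@(0,0) a7@(3,3) a8@(3,3) a9@(0,0) | pheromone: 35 0 0 0 / 0 0 0 0 / 0 0 0 0 / 0 0 0 41 / 0 0 0 0
t=5: a0@(3,3) a1@(0,0) a2@(0,0) a3@(3,3) a4@(3,3) a5@(0,0) a6@(0,0) a7@(3,3) a8@(3,3) a9@(0,0) | pheromone: 44 0 0 0 / 0 0 0 0 / 0 0 0 0 / 0 0 0 50 / 0 0 0 0

F...
....
....
...F
....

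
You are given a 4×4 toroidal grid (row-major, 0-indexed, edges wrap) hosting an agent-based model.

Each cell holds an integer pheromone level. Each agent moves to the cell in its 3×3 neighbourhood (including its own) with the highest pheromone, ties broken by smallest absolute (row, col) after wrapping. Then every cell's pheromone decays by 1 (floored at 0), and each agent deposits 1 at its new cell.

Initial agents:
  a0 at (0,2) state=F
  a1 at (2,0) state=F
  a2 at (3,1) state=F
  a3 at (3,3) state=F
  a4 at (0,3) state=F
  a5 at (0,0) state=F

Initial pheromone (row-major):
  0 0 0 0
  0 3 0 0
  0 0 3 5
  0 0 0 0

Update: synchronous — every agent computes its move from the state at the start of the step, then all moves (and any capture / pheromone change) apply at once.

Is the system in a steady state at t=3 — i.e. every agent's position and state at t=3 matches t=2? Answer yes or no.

t=1: a0@(1,1) a1@(2,3) a2@(2,2) a3@(2,3) a4@(0,0) a5@(1,1) | pheromone: 1 0 0 0 / 0 4 0 0 / 0 0 3 6 / 0 0 0 0
t=2: a0@(1,1) a1@(2,3) a2@(2,3) a3@(2,3) a4@(1,1) a5@(1,1) | pheromone: 0 0 0 0 / 0 6 0 0 / 0 0 2 8 / 0 0 0 0
t=3: a0@(1,1) a1@(2,3) a2@(2,3) a3@(2,3) a4@(1,1) a5@(1,1) | pheromone: 0 0 0 0 / 0 8 0 0 / 0 0 1 10 / 0 0 0 0

yes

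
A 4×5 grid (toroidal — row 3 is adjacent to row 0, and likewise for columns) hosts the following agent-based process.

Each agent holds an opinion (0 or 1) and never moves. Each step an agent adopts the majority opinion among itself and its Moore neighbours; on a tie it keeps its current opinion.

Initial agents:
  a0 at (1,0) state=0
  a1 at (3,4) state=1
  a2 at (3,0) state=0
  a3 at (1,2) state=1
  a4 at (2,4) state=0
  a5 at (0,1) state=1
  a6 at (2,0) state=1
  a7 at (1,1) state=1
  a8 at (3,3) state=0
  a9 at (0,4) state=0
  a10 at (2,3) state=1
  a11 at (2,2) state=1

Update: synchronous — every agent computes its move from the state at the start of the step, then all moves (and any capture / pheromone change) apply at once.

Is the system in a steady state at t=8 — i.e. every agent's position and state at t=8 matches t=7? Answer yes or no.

yes

t=1: a0@(1,0):0 a1@(3,4):0 a2@(3,0):0 a3@(1,2):1 a4@(2,4):0 a5@(0,1):1 a6@(2,0):1 a7@(1,1):1 a8@(3,3):0 a9@(0,4):0 a10@(2,3):1 a11@(2,2):1
t=2: a0@(1,0):0 a1@(3,4):0 a2@(3,0):0 a3@(1,2):1 a4@(2,4):0 a5@(0,1):1 a6@(2,0):0 a7@(1,1):1 a8@(3,3):0 a9@(0,4):0 a10@(2,3):1 a11@(2,2):1
t=3: (unchanged — steady state)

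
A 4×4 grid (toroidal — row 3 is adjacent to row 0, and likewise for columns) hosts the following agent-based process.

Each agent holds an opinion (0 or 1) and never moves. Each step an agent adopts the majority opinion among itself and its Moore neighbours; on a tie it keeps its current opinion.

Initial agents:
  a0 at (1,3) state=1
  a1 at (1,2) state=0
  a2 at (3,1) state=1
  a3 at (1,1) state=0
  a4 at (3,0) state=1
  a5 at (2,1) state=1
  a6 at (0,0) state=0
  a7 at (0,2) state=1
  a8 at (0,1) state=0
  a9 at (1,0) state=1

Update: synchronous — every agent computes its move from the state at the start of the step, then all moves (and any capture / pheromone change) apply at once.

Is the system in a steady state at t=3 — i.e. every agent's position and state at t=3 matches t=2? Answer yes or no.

t=1: a0@(1,3):1 a1@(1,2):0 a2@(3,1):1 a3@(1,1):0 a4@(3,0):1 a5@(2,1):1 a6@(0,0):1 a7@(0,2):1 a8@(0,1):0 a9@(1,0):1
t=2: a0@(1,3):1 a1@(1,2):0 a2@(3,1):1 a3@(1,1):1 a4@(3,0):1 a5@(2,1):1 a6@(0,0):1 a7@(0,2):1 a8@(0,1):1 a9@(1,0):1
t=3: a0@(1,3):1 a1@(1,2):1 a2@(3,1):1 a3@(1,1):1 a4@(3,0):1 a5@(2,1):1 a6@(0,0):1 a7@(0,2):1 a8@(0,1):1 a9@(1,0):1

no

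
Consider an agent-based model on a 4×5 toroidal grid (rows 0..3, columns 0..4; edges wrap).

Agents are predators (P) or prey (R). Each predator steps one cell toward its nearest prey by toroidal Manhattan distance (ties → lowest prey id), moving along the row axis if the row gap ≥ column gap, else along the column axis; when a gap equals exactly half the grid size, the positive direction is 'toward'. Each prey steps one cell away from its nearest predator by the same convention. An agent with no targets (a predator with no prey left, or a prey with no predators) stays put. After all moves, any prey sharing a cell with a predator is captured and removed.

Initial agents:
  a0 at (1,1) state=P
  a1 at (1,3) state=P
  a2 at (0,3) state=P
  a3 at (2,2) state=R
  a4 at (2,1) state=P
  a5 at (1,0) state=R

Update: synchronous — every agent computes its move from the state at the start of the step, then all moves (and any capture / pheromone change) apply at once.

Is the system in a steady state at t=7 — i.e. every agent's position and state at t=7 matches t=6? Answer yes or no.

yes

t=1: a0@(1,0):P a1@(2,3):P a2@(1,3):P a4@(2,2):P a5@(1,4):R
t=2: a0@(1,4):P a1@(1,3):P a2@(1,4):P a4@(2,3):P
t=3: (unchanged — steady state)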